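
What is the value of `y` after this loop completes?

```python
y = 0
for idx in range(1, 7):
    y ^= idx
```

XOR of 1 to 6
`y` takes the values: 0 → 1 → 3 → 0 → 4 → 1 → 7

Answer: 7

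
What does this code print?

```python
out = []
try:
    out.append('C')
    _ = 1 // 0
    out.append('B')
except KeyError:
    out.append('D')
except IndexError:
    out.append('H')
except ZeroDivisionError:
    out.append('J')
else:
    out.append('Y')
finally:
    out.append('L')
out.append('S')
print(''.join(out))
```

Execution trace: 'C' (try body) → 'J' (except ZeroDivisionError) → 'L' (finally) → 'S' (after the try/except). Output: CJLS

Answer: CJLS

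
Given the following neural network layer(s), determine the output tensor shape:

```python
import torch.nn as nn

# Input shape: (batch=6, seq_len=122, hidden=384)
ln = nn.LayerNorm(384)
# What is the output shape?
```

Input: (6, 122, 384) -> Output: (6, 122, 384)

Answer: (6, 122, 384)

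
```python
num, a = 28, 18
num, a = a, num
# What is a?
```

Trace:
`num, a = 28, 18` → num = 28; a = 18
`num, a = a, num` → num = 18; a = 28
So a = 28

Answer: 28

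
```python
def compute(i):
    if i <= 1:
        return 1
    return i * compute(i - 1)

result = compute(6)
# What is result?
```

compute(6) = 6 * 5 * 4 * 3 * 2 * 1 = 720

Answer: 720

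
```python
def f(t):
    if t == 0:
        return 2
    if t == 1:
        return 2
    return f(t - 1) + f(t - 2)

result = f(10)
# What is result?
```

Build up from base cases: f(0)=2, f(1)=2, f(2)=4, f(3)=6, f(4)=10, f(5)=16, f(6)=26, ..., f(10)=178

Answer: 178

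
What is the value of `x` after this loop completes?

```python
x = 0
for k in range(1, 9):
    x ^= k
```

XOR of 1 to 8
`x` takes the values: 0 → 1 → 3 → 0 → 4 → 1 → 7 → 0 → 8

Answer: 8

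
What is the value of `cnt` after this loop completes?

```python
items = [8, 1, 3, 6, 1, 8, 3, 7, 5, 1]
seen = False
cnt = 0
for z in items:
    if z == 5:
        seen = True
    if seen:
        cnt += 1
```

Count elements after first 5 in [8, 1, 3, 6, 1, 8, 3, 7, 5, 1]
`cnt` takes the values: 0 → 1 → 2

Answer: 2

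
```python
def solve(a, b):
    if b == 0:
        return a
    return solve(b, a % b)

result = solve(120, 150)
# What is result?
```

solve(120, 150) -> solve(150, 120) -> solve(120, 30) -> solve(30, 0) -> 30

Answer: 30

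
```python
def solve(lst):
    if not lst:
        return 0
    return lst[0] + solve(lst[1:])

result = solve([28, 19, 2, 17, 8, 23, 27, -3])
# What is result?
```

28 + 19 + 2 + 17 + 8 + 23 + 27 + (-3) + 0 = 121

Answer: 121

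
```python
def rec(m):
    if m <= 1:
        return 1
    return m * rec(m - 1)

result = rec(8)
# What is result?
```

rec(8) = 8 * 7 * 6 * 5 * 4 * 3 * 2 * 1 = 40320

Answer: 40320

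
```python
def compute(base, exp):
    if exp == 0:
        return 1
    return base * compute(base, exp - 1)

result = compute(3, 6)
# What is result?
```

compute(3, 6) = 3 * 3 * 3 * 3 * 3 * 3 = 729

Answer: 729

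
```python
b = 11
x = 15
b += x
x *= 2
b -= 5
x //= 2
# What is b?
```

Trace:
`b = 11` → b = 11
`x = 15` → x = 15
`b += x` → b = 26
`x *= 2` → x = 30
`b -= 5` → b = 21
`x //= 2` → x = 15
So b = 21

Answer: 21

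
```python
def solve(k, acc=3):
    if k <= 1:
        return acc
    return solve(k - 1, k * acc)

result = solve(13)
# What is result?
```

Accumulator trace (n, acc): (13, 3) -> (12, 39) -> (11, 468) -> (10, 5148) -> (9, 51480) -> (8, 463320) -> (7, 3706560) -> (6, 25945920) -> (5, 155675520) -> (4, 778377600) -> (3, 3113510400) -> (2, 9340531200) -> (1, 18681062400) -> return 18681062400

Answer: 18681062400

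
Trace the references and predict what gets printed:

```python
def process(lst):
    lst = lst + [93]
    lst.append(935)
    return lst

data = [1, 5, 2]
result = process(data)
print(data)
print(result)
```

Key concept: rebinding parameter vs mutation.
Step by step:
`data = [1, 5, 2]` → data = [1, 5, 2]
`result = process(data)` → result = [1, 5, 2, 93, 935]
`print(data)` → prints [1, 5, 2]
`print(result)` → prints [1, 5, 2, 93, 935]

Answer:
[1, 5, 2]
[1, 5, 2, 93, 935]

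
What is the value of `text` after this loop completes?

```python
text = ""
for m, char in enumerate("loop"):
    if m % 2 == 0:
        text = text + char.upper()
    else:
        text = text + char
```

Uppercase even positions in 'loop'
`text` takes the values: "" → "L" → "Lo" → "LoO" → "LoOp"

Answer: "LoOp"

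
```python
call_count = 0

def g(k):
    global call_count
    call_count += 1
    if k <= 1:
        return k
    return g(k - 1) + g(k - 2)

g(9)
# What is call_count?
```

Calls(k) = 1 + Calls(k-1) + Calls(k-2); Calls(0)=Calls(1)=1. For k=9 this gives 109.

Answer: 109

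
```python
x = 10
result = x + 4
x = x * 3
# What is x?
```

Trace:
`x = 10` → x = 10
`result = x + 4` → result = 14
`x = x * 3` → x = 30
So x = 30

Answer: 30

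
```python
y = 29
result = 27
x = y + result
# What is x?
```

Trace:
`y = 29` → y = 29
`result = 27` → result = 27
`x = y + result` → x = 56
So x = 56

Answer: 56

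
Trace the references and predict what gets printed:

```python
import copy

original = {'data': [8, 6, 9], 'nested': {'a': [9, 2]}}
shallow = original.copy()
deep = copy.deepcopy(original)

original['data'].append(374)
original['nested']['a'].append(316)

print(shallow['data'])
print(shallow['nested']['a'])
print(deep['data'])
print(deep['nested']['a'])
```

Key concept: comparing shallow vs deep copy.
Step by step:
`original = {'data': [8, 6, 9], 'nested': {'a': [9, 2]}}` → original = {'data': [8, 6, 9], 'nested': {'a': [9, 2]}}
`shallow = original.copy()` → shallow = {'data': [8, 6, 9], 'nested': {'a': [9, 2]}}
`deep = copy.deepcopy(original)` → deep = {'data': [8, 6, 9], 'nested': {'a': [9, 2]}}
`original['data'].append(374)` → original = {'data': [8, 6, 9, 374], 'nested': {'a': [9, 2]}}; shallow = {'data': [8, 6, 9, 374], 'nested': {'a': [9, 2]}}
`original['nested']['a'].append(316)` → original = {'data': [8, 6, 9, 374], 'nested': {'a': [9, 2, 316]}}; shallow = {'data': [8, 6, 9, 374], 'nested': {'a': [9, 2, 316]}}
`print(shallow['data'])` → prints [8, 6, 9, 374]
`print(shallow['nested']['a'])` → prints [9, 2, 316]
`print(deep['data'])` → prints [8, 6, 9]
`print(deep['nested']['a'])` → prints [9, 2]

Answer:
[8, 6, 9, 374]
[9, 2, 316]
[8, 6, 9]
[9, 2]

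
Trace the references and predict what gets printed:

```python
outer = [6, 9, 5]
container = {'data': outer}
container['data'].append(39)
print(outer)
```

Key concept: dict holds reference to list.
Step by step:
`outer = [6, 9, 5]` → outer = [6, 9, 5]
`container = {'data': outer}` → container = {'data': [6, 9, 5]}
`container['data'].append(39)` → outer = [6, 9, 5, 39]; container = {'data': [6, 9, 5, 39]}
`print(outer)` → prints [6, 9, 5, 39]

Answer: [6, 9, 5, 39]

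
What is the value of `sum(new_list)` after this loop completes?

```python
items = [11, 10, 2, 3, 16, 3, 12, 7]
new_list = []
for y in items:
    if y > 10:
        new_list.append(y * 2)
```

Sum of doubled values > 10
`new_list` takes the values: [] → [22] → [22, 32] → [22, 32, 24]
So `sum(new_list)` = 78

Answer: 78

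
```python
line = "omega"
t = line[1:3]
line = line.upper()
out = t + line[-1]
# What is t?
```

Trace:
`line = "omega"` → line = 'omega'
`t = line[1:3]` → t = 'me'
`line = line.upper()` → line = 'OMEGA'
`out = t + line[-1]` → out = 'meA'
So t = 'me'

Answer: 'me'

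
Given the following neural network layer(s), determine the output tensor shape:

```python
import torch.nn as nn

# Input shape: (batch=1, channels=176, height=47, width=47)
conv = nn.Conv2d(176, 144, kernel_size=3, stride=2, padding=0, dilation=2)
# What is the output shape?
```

Input: (1, 176, 47, 47) -> Output: (1, 144, 22, 22)

Answer: (1, 144, 22, 22)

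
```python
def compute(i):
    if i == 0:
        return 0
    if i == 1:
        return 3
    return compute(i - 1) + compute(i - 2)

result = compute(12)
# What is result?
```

Build up from base cases: compute(0)=0, compute(1)=3, compute(2)=3, compute(3)=6, compute(4)=9, compute(5)=15, compute(6)=24, ..., compute(12)=432

Answer: 432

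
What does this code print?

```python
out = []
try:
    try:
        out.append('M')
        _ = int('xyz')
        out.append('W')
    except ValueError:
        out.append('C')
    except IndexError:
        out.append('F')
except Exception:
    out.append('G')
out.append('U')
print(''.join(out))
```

Execution trace: 'M' (inner try body) → 'C' (inner except ValueError) → 'U' (after the try/except). Output: MCU

Answer: MCU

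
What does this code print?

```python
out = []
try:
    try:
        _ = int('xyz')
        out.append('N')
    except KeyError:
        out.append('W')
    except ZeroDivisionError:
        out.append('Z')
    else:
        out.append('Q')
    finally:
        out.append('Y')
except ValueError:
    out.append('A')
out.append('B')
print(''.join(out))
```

Execution trace: 'Y' (finally) → 'A' (outer except ValueError) → 'B' (after the try/except). Output: YAB

Answer: YAB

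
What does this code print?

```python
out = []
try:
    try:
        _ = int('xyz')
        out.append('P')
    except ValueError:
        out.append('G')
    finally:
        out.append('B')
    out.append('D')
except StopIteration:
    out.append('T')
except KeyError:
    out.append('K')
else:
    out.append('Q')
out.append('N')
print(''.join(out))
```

Execution trace: 'G' (inner except ValueError) → 'B' (inner finally) → 'D' (try body, no exception) → 'Q' (else) → 'N' (after the try/except). Output: GBDQN

Answer: GBDQN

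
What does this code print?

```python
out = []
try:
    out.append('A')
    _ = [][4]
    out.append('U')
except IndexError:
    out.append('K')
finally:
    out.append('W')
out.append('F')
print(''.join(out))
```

Execution trace: 'A' (try body) → 'K' (except IndexError) → 'W' (finally) → 'F' (after the try/except). Output: AKWF

Answer: AKWF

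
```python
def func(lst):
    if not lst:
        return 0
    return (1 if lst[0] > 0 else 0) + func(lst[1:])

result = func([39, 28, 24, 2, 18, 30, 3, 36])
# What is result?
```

Count of positive elements in [39, 28, 24, 2, 18, 30, 3, 36] = 8

Answer: 8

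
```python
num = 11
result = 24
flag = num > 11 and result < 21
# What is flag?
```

Trace:
`num = 11` → num = 11
`result = 24` → result = 24
`flag = num > 11 and result < 21` → flag = False
So flag = False

Answer: False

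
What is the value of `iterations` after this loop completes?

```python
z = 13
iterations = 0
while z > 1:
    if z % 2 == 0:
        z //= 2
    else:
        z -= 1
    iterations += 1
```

Steps to reduce 13 to 1
`iterations` takes the values: 0 → 1 → 2 → 3 → 4 → 5

Answer: 5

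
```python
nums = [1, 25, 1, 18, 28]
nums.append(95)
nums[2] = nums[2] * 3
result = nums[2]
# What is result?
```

Trace:
`nums = [1, 25, 1, 18, 28]` → nums = [1, 25, 1, 18, 28]
`nums.append(95)` → nums = [1, 25, 1, 18, 28, 95]
`nums[2] = nums[2] * 3` → nums = [1, 25, 3, 18, 28, 95]
`result = nums[2]` → result = 3
So result = 3

Answer: 3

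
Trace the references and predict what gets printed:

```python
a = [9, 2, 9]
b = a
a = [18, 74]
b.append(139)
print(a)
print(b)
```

Key concept: rebinding vs mutation: a is rebound to a new list, b still points at the original.
Step by step:
`a = [9, 2, 9]` → a = [9, 2, 9]
`b = a` → b = [9, 2, 9] (same object as a)
`a = [18, 74]` → a = [18, 74]
`b.append(139)` → b = [9, 2, 9, 139]
`print(a)` → prints [18, 74]
`print(b)` → prints [9, 2, 9, 139]

Answer:
[18, 74]
[9, 2, 9, 139]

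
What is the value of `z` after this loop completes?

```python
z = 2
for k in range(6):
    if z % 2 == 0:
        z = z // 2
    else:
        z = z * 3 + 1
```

Collatz-style transformation from 2
`z` takes the values: 2 → 1 → 4 → 2 → 1 → 4 → 2

Answer: 2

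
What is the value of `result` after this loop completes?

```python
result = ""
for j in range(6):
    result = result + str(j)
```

Concatenate digits 0 to 5
`result` takes the values: "" → "0" → "01" → "012" → "0123" → "01234" → "012345"

Answer: "012345"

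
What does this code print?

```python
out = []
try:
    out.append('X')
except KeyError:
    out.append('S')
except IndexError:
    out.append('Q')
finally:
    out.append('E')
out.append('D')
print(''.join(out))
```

Execution trace: 'X' (try body, no exception) → 'E' (finally) → 'D' (after the try/except). Output: XED

Answer: XED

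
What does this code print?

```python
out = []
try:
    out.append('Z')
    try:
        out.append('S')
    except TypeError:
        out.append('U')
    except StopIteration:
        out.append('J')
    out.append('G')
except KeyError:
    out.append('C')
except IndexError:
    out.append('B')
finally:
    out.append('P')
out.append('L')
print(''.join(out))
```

Execution trace: 'Z' (try body) → 'S' (inner try body, no exception) → 'G' (try body, no exception) → 'P' (finally) → 'L' (after the try/except). Output: ZSGPL

Answer: ZSGPL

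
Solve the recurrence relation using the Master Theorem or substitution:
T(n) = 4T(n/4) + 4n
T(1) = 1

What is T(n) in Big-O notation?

By Master Theorem: a=4, b=4, f(n)=4n. Since log_4(4) = 1 and f(n) = Θ(n^1), Case 2 applies. T(n) = O(n log n).

Answer: O(n log n)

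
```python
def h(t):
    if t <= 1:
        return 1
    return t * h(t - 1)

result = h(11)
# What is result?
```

h(11) = 11 * 10 * 9 * 8 * 7 * 6 * 5 * 4 * 3 * 2 * 1 = 39916800

Answer: 39916800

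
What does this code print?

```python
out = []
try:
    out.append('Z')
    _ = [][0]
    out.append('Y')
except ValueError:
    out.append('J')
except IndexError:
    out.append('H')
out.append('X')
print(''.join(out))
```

Execution trace: 'Z' (try body) → 'H' (except IndexError) → 'X' (after the try/except). Output: ZHX

Answer: ZHX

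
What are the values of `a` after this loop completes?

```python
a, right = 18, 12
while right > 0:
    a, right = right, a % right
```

GCD of 18 and 12
`a` takes the values: 18 → 12 → 6

Answer: 6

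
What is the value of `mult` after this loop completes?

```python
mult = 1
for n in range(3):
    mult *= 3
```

3^3 = 27
`mult` takes the values: 1 → 3 → 9 → 27

Answer: 27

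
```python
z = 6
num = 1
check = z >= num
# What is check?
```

Trace:
`z = 6` → z = 6
`num = 1` → num = 1
`check = z >= num` → check = True
So check = True

Answer: True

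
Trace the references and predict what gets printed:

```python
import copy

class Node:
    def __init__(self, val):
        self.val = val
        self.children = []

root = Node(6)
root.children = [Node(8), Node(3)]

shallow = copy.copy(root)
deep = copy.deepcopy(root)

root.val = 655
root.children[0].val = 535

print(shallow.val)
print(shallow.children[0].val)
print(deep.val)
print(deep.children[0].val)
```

Key concept: deep copy with custom objects.
Step by step:
`root = Node(6)` → root = Node(val=6, children=[])
`root.children = [Node(8), Node(3)]` → root = Node(val=6, children=[Node(val=8, children=[]), Node(val=3, children=[])])
`shallow = copy.copy(root)` → shallow = Node(val=6, children=[Node(val=8, children=[]), Node(val=3, children=[])])
`deep = copy.deepcopy(root)` → deep = Node(val=6, children=[Node(val=8, children=[]), Node(val=3, children=[])])
`root.val = 655` → root = Node(val=655, children=[Node(val=8, children=[]), Node(val=3, children=[])])
`root.children[0].val = 535` → root = Node(val=655, children=[Node(val=535, children=[]), Node(val=3, children=[])]); shallow = Node(val=6, children=[Node(val=535, children=[]), Node(val=3, children=[])])
`print(shallow.val)` → prints 6
`print(shallow.children[0].val)` → prints 535
`print(deep.val)` → prints 6
`print(deep.children[0].val)` → prints 8

Answer:
6
535
6
8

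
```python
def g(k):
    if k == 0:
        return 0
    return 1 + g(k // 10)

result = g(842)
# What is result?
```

Count of digits of 842: 3

Answer: 3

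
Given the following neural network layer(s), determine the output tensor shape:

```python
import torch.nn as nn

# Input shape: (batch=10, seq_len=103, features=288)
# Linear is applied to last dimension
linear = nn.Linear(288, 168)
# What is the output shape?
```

Input: (10, 103, 288) -> Output: (10, 103, 168)

Answer: (10, 103, 168)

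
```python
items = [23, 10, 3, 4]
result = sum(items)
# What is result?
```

Trace:
`items = [23, 10, 3, 4]` → items = [23, 10, 3, 4]
`result = sum(items)` → result = 40
So result = 40

Answer: 40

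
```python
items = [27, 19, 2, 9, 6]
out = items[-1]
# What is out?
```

Trace:
`items = [27, 19, 2, 9, 6]` → items = [27, 19, 2, 9, 6]
`out = items[-1]` → out = 6
So out = 6

Answer: 6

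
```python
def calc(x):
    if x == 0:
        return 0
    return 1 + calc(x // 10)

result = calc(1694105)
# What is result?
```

Count of digits of 1694105: 7

Answer: 7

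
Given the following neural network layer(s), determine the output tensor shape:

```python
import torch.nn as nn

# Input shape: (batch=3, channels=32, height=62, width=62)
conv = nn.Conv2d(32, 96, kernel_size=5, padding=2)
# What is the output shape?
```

Input: (3, 32, 62, 62) -> Output: (3, 96, 62, 62)

Answer: (3, 96, 62, 62)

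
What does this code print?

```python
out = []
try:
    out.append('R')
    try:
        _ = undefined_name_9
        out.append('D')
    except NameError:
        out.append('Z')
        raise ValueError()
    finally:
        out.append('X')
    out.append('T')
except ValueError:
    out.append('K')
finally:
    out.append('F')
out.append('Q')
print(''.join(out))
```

Execution trace: 'R' (try body) → 'Z' (inner except NameError) → 'X' (inner finally) → 'K' (except ValueError) → 'F' (finally) → 'Q' (after the try/except). Output: RZXKFQ

Answer: RZXKFQ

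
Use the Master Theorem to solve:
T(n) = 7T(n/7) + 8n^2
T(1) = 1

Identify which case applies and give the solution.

a=7, b=7, f(n)=8n^2. log_7(7) = 1. Since c=2 > 1 and the regularity condition holds (7(n/7)^2 = (7/7^2)n^2 with 7/7^2 < 1), Case 3 applies: T(n) = Θ(f(n)) = O(n^2).

Answer: O(n^2) - Case 3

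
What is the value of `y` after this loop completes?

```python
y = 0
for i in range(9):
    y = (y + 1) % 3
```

Increment mod 3, 9 times = 0
`y` takes the values: 0 → 1 → 2 → 0 → 1 → 2 → 0 → 1 → 2 → 0

Answer: 0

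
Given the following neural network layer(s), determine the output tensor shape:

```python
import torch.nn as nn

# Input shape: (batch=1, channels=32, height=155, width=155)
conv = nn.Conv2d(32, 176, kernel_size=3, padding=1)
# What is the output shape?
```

Input: (1, 32, 155, 155) -> Output: (1, 176, 155, 155)

Answer: (1, 176, 155, 155)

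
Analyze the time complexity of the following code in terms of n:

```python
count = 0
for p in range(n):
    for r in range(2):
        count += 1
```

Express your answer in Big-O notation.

Each loop level contributes: n × 1. Multiplying the contributions gives O(n).

Answer: O(n)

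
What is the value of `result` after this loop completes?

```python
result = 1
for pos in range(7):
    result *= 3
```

3^7 = 2187
`result` takes the values: 1 → 3 → 9 → 27 → 81 → 243 → 729 → 2187

Answer: 2187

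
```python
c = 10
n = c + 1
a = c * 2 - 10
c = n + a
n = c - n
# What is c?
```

Trace:
`c = 10` → c = 10
`n = c + 1` → n = 11
`a = c * 2 - 10` → a = 10
`c = n + a` → c = 21
`n = c - n` → n = 10
So c = 21

Answer: 21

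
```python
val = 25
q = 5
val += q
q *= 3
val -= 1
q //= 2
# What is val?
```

Trace:
`val = 25` → val = 25
`q = 5` → q = 5
`val += q` → val = 30
`q *= 3` → q = 15
`val -= 1` → val = 29
`q //= 2` → q = 7
So val = 29

Answer: 29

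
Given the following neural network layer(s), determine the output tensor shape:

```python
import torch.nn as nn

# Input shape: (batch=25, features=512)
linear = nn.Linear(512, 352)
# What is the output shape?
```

Input: (25, 512) -> Output: (25, 352)

Answer: (25, 352)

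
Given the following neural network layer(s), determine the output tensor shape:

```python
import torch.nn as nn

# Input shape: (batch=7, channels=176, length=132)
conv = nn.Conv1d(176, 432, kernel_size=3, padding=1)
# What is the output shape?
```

Input: (7, 176, 132) -> Output: (7, 432, 132)

Answer: (7, 432, 132)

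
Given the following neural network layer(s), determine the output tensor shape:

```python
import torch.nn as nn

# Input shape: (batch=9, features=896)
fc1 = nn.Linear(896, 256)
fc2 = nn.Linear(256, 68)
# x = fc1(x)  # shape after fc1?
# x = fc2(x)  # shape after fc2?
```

Input: (9, 896) -> after fc1: (9, 256) -> Output: (9, 68)

Answer: (9, 68)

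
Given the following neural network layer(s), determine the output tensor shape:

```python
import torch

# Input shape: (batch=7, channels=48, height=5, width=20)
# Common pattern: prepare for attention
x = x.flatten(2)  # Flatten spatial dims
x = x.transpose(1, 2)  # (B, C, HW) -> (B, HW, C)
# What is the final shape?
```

Input: (7, 48, 5, 20) -> after flatten(2): (7, 48, 100) -> Output: (7, 100, 48)

Answer: (7, 100, 48)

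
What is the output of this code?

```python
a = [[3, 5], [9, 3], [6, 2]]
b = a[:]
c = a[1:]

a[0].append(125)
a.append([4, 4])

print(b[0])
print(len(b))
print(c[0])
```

Key concept: slice with nested mutation.
Step by step:
`a = [[3, 5], [9, 3], [6, 2]]` → a = [[3, 5], [9, 3], [6, 2]]
`b = a[:]` → b = [[3, 5], [9, 3], [6, 2]]
`c = a[1:]` → c = [[9, 3], [6, 2]]
`a[0].append(125)` → a = [[3, 5, 125], [9, 3], [6, 2]]; b = [[3, 5, 125], [9, 3], [6, 2]]
`a.append([4, 4])` → a = [[3, 5, 125], [9, 3], [6, 2], [4, 4]]
`print(b[0])` → prints [3, 5, 125]
`print(len(b))` → prints 3
`print(c[0])` → prints [9, 3]

Answer:
[3, 5, 125]
3
[9, 3]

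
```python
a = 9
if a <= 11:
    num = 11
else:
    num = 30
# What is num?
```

Trace:
`a = 9` → a = 9
`if a <= 11: ...` → a <= 11 is True → num = 11
So num = 11

Answer: 11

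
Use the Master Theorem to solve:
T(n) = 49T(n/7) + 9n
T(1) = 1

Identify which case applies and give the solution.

a=49, b=7, f(n)=9n. log_7(49) = 2. Since c=1 < 2, Case 1 applies: T(n) = Θ(n^log_b(a)) = O(n^2).

Answer: O(n^2) - Case 1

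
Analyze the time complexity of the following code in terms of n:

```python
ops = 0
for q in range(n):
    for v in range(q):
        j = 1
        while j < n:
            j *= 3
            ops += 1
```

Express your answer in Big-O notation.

Each loop level contributes: n × n × log n. Multiplying the contributions gives O(n^2 log n).

Answer: O(n^2 log n)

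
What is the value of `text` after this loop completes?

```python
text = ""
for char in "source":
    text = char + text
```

Reverse 'source'
`text` takes the values: "" → "s" → "os" → "uos" → "ruos" → "cruos" → "ecruos"

Answer: "ecruos"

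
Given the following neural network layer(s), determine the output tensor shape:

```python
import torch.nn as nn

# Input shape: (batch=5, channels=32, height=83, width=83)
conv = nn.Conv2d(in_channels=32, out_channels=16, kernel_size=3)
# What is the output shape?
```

Input: (5, 32, 83, 83) -> Output: (5, 16, 81, 81)

Answer: (5, 16, 81, 81)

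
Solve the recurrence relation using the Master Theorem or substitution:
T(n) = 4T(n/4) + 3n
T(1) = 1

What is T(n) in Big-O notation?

By Master Theorem: a=4, b=4, f(n)=3n. Since log_4(4) = 1 and f(n) = Θ(n^1), Case 2 applies. T(n) = O(n log n).

Answer: O(n log n)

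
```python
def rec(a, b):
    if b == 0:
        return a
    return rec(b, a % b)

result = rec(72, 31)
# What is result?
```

rec(72, 31) -> rec(31, 10) -> rec(10, 1) -> rec(1, 0) -> 1

Answer: 1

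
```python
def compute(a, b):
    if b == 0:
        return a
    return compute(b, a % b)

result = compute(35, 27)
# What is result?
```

compute(35, 27) -> compute(27, 8) -> compute(8, 3) -> compute(3, 2) -> compute(2, 1) -> compute(1, 0) -> 1

Answer: 1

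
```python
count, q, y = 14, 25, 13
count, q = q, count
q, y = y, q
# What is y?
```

Trace:
`count, q, y = 14, 25, 13` → count = 14; q = 25; y = 13
`count, q = q, count` → count = 25; q = 14
`q, y = y, q` → q = 13; y = 14
So y = 14

Answer: 14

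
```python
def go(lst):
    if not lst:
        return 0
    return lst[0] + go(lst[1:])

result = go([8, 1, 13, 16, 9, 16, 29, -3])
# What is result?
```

8 + 1 + 13 + 16 + 9 + 16 + 29 + (-3) + 0 = 89

Answer: 89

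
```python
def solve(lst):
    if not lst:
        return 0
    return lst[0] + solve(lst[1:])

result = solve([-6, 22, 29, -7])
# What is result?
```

(-6) + 22 + 29 + (-7) + 0 = 38

Answer: 38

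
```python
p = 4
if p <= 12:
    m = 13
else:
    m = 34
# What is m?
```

Trace:
`p = 4` → p = 4
`if p <= 12: ...` → p <= 12 is True → m = 13
So m = 13

Answer: 13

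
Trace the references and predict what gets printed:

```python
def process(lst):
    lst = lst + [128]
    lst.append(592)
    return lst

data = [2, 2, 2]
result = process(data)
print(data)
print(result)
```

Key concept: rebinding parameter vs mutation.
Step by step:
`data = [2, 2, 2]` → data = [2, 2, 2]
`result = process(data)` → result = [2, 2, 2, 128, 592]
`print(data)` → prints [2, 2, 2]
`print(result)` → prints [2, 2, 2, 128, 592]

Answer:
[2, 2, 2]
[2, 2, 2, 128, 592]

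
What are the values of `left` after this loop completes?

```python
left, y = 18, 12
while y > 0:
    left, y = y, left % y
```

GCD of 18 and 12
`left` takes the values: 18 → 12 → 6

Answer: 6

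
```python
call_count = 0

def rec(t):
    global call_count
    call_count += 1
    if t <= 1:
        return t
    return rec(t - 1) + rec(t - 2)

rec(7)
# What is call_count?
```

Calls(t) = 1 + Calls(t-1) + Calls(t-2); Calls(0)=Calls(1)=1. For t=7 this gives 41.

Answer: 41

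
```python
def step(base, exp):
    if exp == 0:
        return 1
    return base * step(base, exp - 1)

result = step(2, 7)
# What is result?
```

step(2, 7) = 2 * 2 * 2 * 2 * 2 * 2 * 2 = 128

Answer: 128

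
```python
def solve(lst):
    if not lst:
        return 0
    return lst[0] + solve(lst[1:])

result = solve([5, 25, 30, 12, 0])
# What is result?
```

5 + 25 + 30 + 12 + 0 + 0 = 72

Answer: 72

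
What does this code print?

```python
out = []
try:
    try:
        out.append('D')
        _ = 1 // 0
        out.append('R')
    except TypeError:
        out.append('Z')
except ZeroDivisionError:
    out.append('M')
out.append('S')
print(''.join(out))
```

Execution trace: 'D' (inner try body) → 'M' (outer except ZeroDivisionError) → 'S' (after the try/except). Output: DMS

Answer: DMS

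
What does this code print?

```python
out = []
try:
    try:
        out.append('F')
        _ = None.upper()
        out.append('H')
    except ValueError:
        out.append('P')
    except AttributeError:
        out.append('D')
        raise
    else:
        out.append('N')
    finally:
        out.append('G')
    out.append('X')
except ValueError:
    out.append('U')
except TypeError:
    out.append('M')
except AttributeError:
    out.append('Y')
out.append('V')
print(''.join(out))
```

Execution trace: 'F' (inner try body) → 'D' (inner except AttributeError) → 'G' (inner finally) → 'Y' (except AttributeError) → 'V' (after the try/except). Output: FDGYV

Answer: FDGYV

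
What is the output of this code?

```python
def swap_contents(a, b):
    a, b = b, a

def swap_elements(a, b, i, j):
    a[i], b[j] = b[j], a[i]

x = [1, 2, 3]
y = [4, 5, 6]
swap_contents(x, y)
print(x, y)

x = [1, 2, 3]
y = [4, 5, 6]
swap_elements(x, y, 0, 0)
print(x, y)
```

Key concept: parameter rebinding vs mutation.
Step by step:
`x = [1, 2, 3]` → x = [1, 2, 3]
`y = [4, 5, 6]` → y = [4, 5, 6]
`swap_contents(x, y)` → no visible change to tracked variables
`print(x, y)` → prints [1, 2, 3] [4, 5, 6]
`x = [1, 2, 3]` → x = [1, 2, 3]
`y = [4, 5, 6]` → y = [4, 5, 6]
`swap_elements(x, y, 0, 0)` → x = [4, 2, 3]; y = [1, 5, 6]
`print(x, y)` → prints [4, 2, 3] [1, 5, 6]

Answer:
[1, 2, 3] [4, 5, 6]
[4, 2, 3] [1, 5, 6]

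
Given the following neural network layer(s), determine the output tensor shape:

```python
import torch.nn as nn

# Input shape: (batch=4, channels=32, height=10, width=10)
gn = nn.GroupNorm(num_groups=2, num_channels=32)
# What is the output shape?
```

Input: (4, 32, 10, 10) -> Output: (4, 32, 10, 10)

Answer: (4, 32, 10, 10)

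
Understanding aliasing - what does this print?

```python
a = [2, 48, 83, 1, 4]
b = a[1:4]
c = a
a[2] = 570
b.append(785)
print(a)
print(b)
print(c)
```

Key concept: slice vs alias.
Step by step:
`a = [2, 48, 83, 1, 4]` → a = [2, 48, 83, 1, 4]
`b = a[1:4]` → b = [48, 83, 1]
`c = a` → c = [2, 48, 83, 1, 4] (same object as a)
`a[2] = 570` → a = [2, 48, 570, 1, 4] (same object as c); c = [2, 48, 570, 1, 4] (same object as a)
`b.append(785)` → b = [48, 83, 1, 785]
`print(a)` → prints [2, 48, 570, 1, 4]
`print(b)` → prints [48, 83, 1, 785]
`print(c)` → prints [2, 48, 570, 1, 4]

Answer:
[2, 48, 570, 1, 4]
[48, 83, 1, 785]
[2, 48, 570, 1, 4]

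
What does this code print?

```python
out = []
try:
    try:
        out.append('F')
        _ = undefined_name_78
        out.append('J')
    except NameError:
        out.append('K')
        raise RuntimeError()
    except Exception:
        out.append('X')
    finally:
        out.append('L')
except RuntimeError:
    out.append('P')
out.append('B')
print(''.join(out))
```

Execution trace: 'F' (try body) → 'K' (except NameError) → 'L' (finally) → 'P' (outer except RuntimeError) → 'B' (after the try/except). Output: FKLPB

Answer: FKLPB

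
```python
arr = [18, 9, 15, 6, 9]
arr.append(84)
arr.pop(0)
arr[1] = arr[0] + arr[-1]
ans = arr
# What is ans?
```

Trace:
`arr = [18, 9, 15, 6, 9]` → arr = [18, 9, 15, 6, 9]
`arr.append(84)` → arr = [18, 9, 15, 6, 9, 84]
`arr.pop(0)` → arr = [9, 15, 6, 9, 84]
`arr[1] = arr[0] + arr[-1]` → arr = [9, 93, 6, 9, 84]
`ans = arr` → ans = [9, 93, 6, 9, 84]
So ans = [9, 93, 6, 9, 84]

Answer: [9, 93, 6, 9, 84]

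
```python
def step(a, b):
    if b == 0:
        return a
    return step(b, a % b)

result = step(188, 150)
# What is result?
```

step(188, 150) -> step(150, 38) -> step(38, 36) -> step(36, 2) -> step(2, 0) -> 2

Answer: 2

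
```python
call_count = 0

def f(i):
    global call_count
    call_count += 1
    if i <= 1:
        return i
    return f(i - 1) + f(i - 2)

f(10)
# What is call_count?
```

Calls(i) = 1 + Calls(i-1) + Calls(i-2); Calls(0)=Calls(1)=1. For i=10 this gives 177.

Answer: 177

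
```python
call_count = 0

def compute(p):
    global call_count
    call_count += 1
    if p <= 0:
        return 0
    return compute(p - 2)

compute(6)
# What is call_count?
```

Linear recursion stepping by 2: 4 calls from p=6 down to ≤0.

Answer: 4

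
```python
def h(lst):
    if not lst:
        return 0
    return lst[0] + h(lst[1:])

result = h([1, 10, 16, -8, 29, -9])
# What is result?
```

1 + 10 + 16 + (-8) + 29 + (-9) + 0 = 39

Answer: 39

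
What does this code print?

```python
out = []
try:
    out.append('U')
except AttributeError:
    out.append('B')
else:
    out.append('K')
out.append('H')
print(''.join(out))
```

Execution trace: 'U' (try body, no exception) → 'K' (else) → 'H' (after the try/except). Output: UKH

Answer: UKH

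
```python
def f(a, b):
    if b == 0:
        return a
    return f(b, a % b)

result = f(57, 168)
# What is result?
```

f(57, 168) -> f(168, 57) -> f(57, 54) -> f(54, 3) -> f(3, 0) -> 3

Answer: 3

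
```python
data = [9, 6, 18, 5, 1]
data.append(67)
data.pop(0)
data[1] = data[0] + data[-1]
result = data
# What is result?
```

Trace:
`data = [9, 6, 18, 5, 1]` → data = [9, 6, 18, 5, 1]
`data.append(67)` → data = [9, 6, 18, 5, 1, 67]
`data.pop(0)` → data = [6, 18, 5, 1, 67]
`data[1] = data[0] + data[-1]` → data = [6, 73, 5, 1, 67]
`result = data` → result = [6, 73, 5, 1, 67]
So result = [6, 73, 5, 1, 67]

Answer: [6, 73, 5, 1, 67]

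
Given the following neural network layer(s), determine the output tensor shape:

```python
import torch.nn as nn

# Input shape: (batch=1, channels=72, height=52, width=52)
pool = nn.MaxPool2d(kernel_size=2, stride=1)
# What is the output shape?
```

Input: (1, 72, 52, 52) -> Output: (1, 72, 51, 51)

Answer: (1, 72, 51, 51)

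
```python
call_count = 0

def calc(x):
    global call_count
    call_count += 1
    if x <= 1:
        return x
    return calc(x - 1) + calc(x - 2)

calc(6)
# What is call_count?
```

Calls(x) = 1 + Calls(x-1) + Calls(x-2); Calls(0)=Calls(1)=1. For x=6 this gives 25.

Answer: 25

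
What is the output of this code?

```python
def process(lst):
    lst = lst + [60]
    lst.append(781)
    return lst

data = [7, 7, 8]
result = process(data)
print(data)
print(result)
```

Key concept: rebinding parameter vs mutation.
Step by step:
`data = [7, 7, 8]` → data = [7, 7, 8]
`result = process(data)` → result = [7, 7, 8, 60, 781]
`print(data)` → prints [7, 7, 8]
`print(result)` → prints [7, 7, 8, 60, 781]

Answer:
[7, 7, 8]
[7, 7, 8, 60, 781]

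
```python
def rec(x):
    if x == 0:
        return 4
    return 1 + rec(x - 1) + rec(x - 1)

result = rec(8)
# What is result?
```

rec(x) = 1 + 2·rec(x-1), rec(0)=4. Closed form: (4+1)·2^8 - 1 = 1279.

Answer: 1279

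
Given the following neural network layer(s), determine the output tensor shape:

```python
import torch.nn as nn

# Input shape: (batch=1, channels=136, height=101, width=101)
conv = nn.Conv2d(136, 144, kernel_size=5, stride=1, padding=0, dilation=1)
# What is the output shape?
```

Input: (1, 136, 101, 101) -> Output: (1, 144, 97, 97)

Answer: (1, 144, 97, 97)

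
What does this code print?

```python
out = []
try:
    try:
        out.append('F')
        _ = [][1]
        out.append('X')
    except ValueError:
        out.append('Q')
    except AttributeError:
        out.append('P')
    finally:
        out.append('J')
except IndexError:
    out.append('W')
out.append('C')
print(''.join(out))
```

Execution trace: 'F' (inner try body) → 'J' (inner finally) → 'W' (outer except IndexError) → 'C' (after the try/except). Output: FJWC

Answer: FJWC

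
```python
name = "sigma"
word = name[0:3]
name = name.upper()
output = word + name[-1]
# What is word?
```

Trace:
`name = "sigma"` → name = 'sigma'
`word = name[0:3]` → word = 'sig'
`name = name.upper()` → name = 'SIGMA'
`output = word + name[-1]` → output = 'sigA'
So word = 'sig'

Answer: 'sig'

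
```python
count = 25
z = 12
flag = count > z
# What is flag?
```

Trace:
`count = 25` → count = 25
`z = 12` → z = 12
`flag = count > z` → flag = True
So flag = True

Answer: True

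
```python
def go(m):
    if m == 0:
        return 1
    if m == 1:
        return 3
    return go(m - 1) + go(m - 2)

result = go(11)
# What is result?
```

Build up from base cases: go(0)=1, go(1)=3, go(2)=4, go(3)=7, go(4)=11, go(5)=18, go(6)=29, ..., go(11)=322

Answer: 322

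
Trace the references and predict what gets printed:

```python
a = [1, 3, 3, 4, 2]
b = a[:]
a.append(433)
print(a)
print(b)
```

Key concept: slice [:] creates copy.
Step by step:
`a = [1, 3, 3, 4, 2]` → a = [1, 3, 3, 4, 2]
`b = a[:]` → b = [1, 3, 3, 4, 2]
`a.append(433)` → a = [1, 3, 3, 4, 2, 433]
`print(a)` → prints [1, 3, 3, 4, 2, 433]
`print(b)` → prints [1, 3, 3, 4, 2]

Answer:
[1, 3, 3, 4, 2, 433]
[1, 3, 3, 4, 2]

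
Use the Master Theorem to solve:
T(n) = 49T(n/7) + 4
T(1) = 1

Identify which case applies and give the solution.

a=49, b=7, f(n)=4. log_7(49) = 2. Since c=0 < 2, Case 1 applies: T(n) = Θ(n^log_b(a)) = O(n^2).

Answer: O(n^2) - Case 1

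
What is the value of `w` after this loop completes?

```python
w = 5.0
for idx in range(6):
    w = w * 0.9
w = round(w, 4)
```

Exponential decay: 5.0 * 0.9^6
`w` takes the values: 5.0 → 4.5 → 4.05 → 3.645 → 3.2805 → 2.95245 → 2.657205 → 2.6572

Answer: 2.6572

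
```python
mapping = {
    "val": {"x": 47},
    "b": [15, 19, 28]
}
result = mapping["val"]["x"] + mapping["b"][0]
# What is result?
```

Trace:
`mapping = { ...` → mapping = {'val': {'x': 47}, 'b': [15, 19, 28]}
`result = mapping["val"]["x"] + mapping["b"][0]` → result = 62
So result = 62

Answer: 62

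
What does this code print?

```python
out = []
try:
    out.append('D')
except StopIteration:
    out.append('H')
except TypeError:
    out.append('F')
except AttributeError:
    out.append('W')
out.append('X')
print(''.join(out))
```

Execution trace: 'D' (try body, no exception) → 'X' (after the try/except). Output: DX

Answer: DX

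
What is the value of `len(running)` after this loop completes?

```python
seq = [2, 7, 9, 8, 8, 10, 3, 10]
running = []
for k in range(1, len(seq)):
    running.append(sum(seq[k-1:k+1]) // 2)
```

Number of 2-element averages
`running` takes the values: [] → [4] → [4, 8] → [4, 8, 8] → [4, 8, 8, 8] → [4, 8, 8, 8, 9] → [4, 8, 8, 8, 9, 6] → [4, 8, 8, 8, 9, 6, 6]
So `len(running)` = 7

Answer: 7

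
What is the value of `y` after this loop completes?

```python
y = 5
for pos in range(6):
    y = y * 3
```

Multiply by 3, 6 times: 5 * 3^6 = 3645
`y` takes the values: 5 → 15 → 45 → 135 → 405 → 1215 → 3645

Answer: 3645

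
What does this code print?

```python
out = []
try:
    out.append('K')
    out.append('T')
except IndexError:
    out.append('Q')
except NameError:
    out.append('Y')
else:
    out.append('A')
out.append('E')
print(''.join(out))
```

Execution trace: 'K' (try body) → 'T' (try body, no exception) → 'A' (else) → 'E' (after the try/except). Output: KTAE

Answer: KTAE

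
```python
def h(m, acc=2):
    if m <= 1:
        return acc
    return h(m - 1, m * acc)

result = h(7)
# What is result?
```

Accumulator trace (n, acc): (7, 2) -> (6, 14) -> (5, 84) -> (4, 420) -> (3, 1680) -> (2, 5040) -> (1, 10080) -> return 10080

Answer: 10080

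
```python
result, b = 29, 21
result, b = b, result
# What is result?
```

Trace:
`result, b = 29, 21` → result = 29; b = 21
`result, b = b, result` → result = 21; b = 29
So result = 21

Answer: 21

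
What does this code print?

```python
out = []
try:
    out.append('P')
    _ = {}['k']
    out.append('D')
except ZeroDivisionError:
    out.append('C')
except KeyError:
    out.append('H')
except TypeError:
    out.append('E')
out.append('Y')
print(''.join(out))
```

Execution trace: 'P' (try body) → 'H' (except KeyError) → 'Y' (after the try/except). Output: PHY

Answer: PHY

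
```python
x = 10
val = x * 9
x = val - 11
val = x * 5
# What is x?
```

Trace:
`x = 10` → x = 10
`val = x * 9` → val = 90
`x = val - 11` → x = 79
`val = x * 5` → val = 395
So x = 79

Answer: 79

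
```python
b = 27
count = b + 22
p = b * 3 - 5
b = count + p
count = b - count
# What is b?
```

Trace:
`b = 27` → b = 27
`count = b + 22` → count = 49
`p = b * 3 - 5` → p = 76
`b = count + p` → b = 125
`count = b - count` → count = 76
So b = 125

Answer: 125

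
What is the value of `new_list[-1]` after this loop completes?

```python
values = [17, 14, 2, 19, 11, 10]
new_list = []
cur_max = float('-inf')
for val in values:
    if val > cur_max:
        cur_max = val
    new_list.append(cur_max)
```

Running max ends at 19
`new_list` takes the values: [] → [17] → [17, 17] → [17, 17, 17] → [17, 17, 17, 19] → [17, 17, 17, 19, 19] → [17, 17, 17, 19, 19, 19]
So `new_list[-1]` = 19

Answer: 19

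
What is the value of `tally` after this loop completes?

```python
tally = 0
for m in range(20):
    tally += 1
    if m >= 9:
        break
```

Loop breaks when m reaches 9, tally is 10
`tally` takes the values: 0 → 1 → 2 → 3 → 4 → 5 → 6 → 7 → 8 → 9 → 10

Answer: 10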